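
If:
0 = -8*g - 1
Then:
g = -1/8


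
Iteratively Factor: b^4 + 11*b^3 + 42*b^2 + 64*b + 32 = (b + 4)*(b^3 + 7*b^2 + 14*b + 8) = (b + 4)^2*(b^2 + 3*b + 2) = (b + 1)*(b + 4)^2*(b + 2)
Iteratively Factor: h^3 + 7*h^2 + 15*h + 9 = (h + 3)*(h^2 + 4*h + 3) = (h + 1)*(h + 3)*(h + 3)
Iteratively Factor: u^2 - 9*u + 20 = (u - 5)*(u - 4)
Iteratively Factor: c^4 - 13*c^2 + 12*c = (c - 1)*(c^3 + c^2 - 12*c) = c*(c - 1)*(c^2 + c - 12) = c*(c - 1)*(c + 4)*(c - 3)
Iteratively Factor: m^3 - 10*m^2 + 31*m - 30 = (m - 3)*(m^2 - 7*m + 10) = (m - 5)*(m - 3)*(m - 2)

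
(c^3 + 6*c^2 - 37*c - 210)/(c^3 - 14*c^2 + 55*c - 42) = (c^2 + 12*c + 35)/(c^2 - 8*c + 7)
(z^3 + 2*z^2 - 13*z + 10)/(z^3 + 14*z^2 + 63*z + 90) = (z^2 - 3*z + 2)/(z^2 + 9*z + 18)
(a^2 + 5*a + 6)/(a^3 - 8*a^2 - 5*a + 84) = (a + 2)/(a^2 - 11*a + 28)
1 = 1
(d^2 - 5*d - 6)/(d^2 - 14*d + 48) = (d + 1)/(d - 8)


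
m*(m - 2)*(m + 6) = m^3 + 4*m^2 - 12*m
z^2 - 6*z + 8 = (z - 4)*(z - 2)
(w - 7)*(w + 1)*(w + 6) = w^3 - 43*w - 42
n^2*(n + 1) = n^3 + n^2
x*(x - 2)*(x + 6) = x^3 + 4*x^2 - 12*x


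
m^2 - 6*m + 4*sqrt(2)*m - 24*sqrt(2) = (m - 6)*(m + 4*sqrt(2))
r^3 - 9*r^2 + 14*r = r*(r - 7)*(r - 2)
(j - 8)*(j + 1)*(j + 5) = j^3 - 2*j^2 - 43*j - 40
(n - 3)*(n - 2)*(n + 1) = n^3 - 4*n^2 + n + 6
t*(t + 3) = t^2 + 3*t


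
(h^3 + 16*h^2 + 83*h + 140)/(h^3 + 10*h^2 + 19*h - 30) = (h^2 + 11*h + 28)/(h^2 + 5*h - 6)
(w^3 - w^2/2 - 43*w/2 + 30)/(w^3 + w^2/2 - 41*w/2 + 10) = (2*w - 3)/(2*w - 1)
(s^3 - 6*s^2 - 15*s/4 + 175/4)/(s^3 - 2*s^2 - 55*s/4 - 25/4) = (2*s - 7)/(2*s + 1)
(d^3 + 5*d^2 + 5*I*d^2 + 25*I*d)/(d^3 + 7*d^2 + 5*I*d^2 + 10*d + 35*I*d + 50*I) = d/(d + 2)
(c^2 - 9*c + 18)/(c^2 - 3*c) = (c - 6)/c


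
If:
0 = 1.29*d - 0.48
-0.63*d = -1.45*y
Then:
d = 0.37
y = 0.16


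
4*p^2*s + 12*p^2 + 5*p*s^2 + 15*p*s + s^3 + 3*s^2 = (p + s)*(4*p + s)*(s + 3)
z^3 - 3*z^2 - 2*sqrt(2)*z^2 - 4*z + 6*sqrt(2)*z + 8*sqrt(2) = (z - 4)*(z + 1)*(z - 2*sqrt(2))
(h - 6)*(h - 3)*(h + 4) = h^3 - 5*h^2 - 18*h + 72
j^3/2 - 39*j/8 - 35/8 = (j/2 + 1/2)*(j - 7/2)*(j + 5/2)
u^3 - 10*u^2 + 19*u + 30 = (u - 6)*(u - 5)*(u + 1)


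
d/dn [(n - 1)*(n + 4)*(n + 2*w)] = 3*n^2 + 4*n*w + 6*n + 6*w - 4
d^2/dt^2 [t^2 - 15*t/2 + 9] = 2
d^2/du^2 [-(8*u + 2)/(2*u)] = -2/u^3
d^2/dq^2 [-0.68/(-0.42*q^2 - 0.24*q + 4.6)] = (-0.239904*q^2 - 0.137088*q + 0.68*(0.84*q + 0.24)*(1.68*q + 0.48) + 2.62752)/(0.42*q^2 + 0.24*q - 4.6)^3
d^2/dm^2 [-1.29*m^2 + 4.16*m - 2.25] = -2.58000000000000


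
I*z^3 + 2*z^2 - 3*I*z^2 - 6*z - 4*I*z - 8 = (z - 4)*(z - 2*I)*(I*z + I)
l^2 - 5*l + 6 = (l - 3)*(l - 2)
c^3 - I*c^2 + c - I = (c - I)^2*(c + I)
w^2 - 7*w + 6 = (w - 6)*(w - 1)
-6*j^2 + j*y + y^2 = (-2*j + y)*(3*j + y)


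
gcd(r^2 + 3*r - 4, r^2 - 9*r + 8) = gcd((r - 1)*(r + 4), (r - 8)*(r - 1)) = r - 1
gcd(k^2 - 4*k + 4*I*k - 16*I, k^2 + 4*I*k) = k + 4*I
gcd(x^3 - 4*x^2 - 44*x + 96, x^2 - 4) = x - 2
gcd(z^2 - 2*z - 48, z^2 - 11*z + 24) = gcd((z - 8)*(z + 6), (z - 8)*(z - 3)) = z - 8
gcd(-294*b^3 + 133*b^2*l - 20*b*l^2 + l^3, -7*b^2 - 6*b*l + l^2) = 7*b - l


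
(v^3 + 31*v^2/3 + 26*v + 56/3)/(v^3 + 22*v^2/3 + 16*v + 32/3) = (v + 7)/(v + 4)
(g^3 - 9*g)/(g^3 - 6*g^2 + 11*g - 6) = g*(g + 3)/(g^2 - 3*g + 2)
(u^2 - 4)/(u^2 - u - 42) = (4 - u^2)/(-u^2 + u + 42)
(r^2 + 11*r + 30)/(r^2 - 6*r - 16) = (r^2 + 11*r + 30)/(r^2 - 6*r - 16)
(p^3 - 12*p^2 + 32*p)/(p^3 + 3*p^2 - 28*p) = (p - 8)/(p + 7)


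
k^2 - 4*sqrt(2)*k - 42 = (k - 7*sqrt(2))*(k + 3*sqrt(2))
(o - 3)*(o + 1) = o^2 - 2*o - 3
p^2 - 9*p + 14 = (p - 7)*(p - 2)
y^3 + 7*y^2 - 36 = (y - 2)*(y + 3)*(y + 6)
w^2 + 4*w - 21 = (w - 3)*(w + 7)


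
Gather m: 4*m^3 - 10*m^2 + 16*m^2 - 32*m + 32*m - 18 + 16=4*m^3 + 6*m^2 - 2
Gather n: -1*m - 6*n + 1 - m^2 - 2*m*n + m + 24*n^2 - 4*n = -m^2 + 24*n^2 + n*(-2*m - 10) + 1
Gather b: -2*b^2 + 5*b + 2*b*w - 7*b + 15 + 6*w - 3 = -2*b^2 + b*(2*w - 2) + 6*w + 12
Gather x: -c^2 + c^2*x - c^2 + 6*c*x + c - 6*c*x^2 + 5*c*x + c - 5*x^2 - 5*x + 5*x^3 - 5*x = -2*c^2 + 2*c + 5*x^3 + x^2*(-6*c - 5) + x*(c^2 + 11*c - 10)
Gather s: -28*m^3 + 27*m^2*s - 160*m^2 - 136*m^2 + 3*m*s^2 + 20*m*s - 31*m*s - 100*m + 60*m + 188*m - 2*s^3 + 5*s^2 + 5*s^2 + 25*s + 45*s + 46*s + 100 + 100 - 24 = -28*m^3 - 296*m^2 + 148*m - 2*s^3 + s^2*(3*m + 10) + s*(27*m^2 - 11*m + 116) + 176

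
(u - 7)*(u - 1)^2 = u^3 - 9*u^2 + 15*u - 7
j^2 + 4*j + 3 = (j + 1)*(j + 3)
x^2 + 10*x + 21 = (x + 3)*(x + 7)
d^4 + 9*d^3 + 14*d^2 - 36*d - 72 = (d - 2)*(d + 2)*(d + 3)*(d + 6)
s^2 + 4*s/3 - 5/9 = (s - 1/3)*(s + 5/3)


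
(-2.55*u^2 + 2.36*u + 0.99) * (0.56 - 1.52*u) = 3.876*u^3 - 5.0152*u^2 - 0.1832*u + 0.5544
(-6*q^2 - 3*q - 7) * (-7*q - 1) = 42*q^3 + 27*q^2 + 52*q + 7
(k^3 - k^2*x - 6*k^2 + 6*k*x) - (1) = k^3 - k^2*x - 6*k^2 + 6*k*x - 1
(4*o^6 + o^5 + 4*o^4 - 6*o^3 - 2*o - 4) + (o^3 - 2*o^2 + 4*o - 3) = 4*o^6 + o^5 + 4*o^4 - 5*o^3 - 2*o^2 + 2*o - 7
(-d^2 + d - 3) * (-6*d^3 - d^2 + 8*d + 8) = 6*d^5 - 5*d^4 + 9*d^3 + 3*d^2 - 16*d - 24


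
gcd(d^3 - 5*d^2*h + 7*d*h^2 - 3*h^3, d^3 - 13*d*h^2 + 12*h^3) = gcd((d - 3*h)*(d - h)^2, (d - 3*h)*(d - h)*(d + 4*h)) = d^2 - 4*d*h + 3*h^2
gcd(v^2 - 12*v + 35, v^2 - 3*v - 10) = v - 5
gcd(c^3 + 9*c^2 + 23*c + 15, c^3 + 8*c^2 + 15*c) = c^2 + 8*c + 15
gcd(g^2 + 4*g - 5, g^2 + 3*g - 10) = g + 5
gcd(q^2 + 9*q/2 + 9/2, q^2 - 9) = q + 3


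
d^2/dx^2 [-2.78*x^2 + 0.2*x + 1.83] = -5.56000000000000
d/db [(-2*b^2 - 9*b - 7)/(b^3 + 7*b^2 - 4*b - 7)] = (2*b^4 + 18*b^3 + 92*b^2 + 126*b + 35)/(b^6 + 14*b^5 + 41*b^4 - 70*b^3 - 82*b^2 + 56*b + 49)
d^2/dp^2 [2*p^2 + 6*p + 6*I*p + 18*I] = 4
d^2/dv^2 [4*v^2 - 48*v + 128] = 8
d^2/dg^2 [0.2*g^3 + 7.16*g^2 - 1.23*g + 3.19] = 1.2*g + 14.32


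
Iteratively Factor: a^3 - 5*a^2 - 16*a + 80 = (a + 4)*(a^2 - 9*a + 20) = (a - 4)*(a + 4)*(a - 5)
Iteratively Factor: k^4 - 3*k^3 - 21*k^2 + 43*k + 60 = (k - 5)*(k^3 + 2*k^2 - 11*k - 12) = (k - 5)*(k + 4)*(k^2 - 2*k - 3) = (k - 5)*(k + 1)*(k + 4)*(k - 3)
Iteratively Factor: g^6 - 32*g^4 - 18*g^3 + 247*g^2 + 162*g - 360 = (g - 1)*(g^5 + g^4 - 31*g^3 - 49*g^2 + 198*g + 360) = (g - 1)*(g + 3)*(g^4 - 2*g^3 - 25*g^2 + 26*g + 120) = (g - 1)*(g + 2)*(g + 3)*(g^3 - 4*g^2 - 17*g + 60) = (g - 1)*(g + 2)*(g + 3)*(g + 4)*(g^2 - 8*g + 15) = (g - 5)*(g - 1)*(g + 2)*(g + 3)*(g + 4)*(g - 3)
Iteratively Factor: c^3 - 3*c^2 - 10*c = (c - 5)*(c^2 + 2*c) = (c - 5)*(c + 2)*(c)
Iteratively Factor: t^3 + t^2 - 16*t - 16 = (t - 4)*(t^2 + 5*t + 4) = (t - 4)*(t + 4)*(t + 1)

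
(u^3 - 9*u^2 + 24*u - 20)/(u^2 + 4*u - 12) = (u^2 - 7*u + 10)/(u + 6)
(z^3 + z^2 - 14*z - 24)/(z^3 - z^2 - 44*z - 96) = (z^2 - 2*z - 8)/(z^2 - 4*z - 32)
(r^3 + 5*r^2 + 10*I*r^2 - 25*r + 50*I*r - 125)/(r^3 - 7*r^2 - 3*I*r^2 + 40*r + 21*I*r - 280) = (r^2 + 5*r*(1 + I) + 25*I)/(r^2 - r*(7 + 8*I) + 56*I)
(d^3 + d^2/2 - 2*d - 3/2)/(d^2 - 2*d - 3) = (2*d^2 - d - 3)/(2*(d - 3))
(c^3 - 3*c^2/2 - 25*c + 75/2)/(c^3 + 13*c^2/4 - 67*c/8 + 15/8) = 4*(c - 5)/(4*c - 1)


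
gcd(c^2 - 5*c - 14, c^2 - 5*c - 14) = c^2 - 5*c - 14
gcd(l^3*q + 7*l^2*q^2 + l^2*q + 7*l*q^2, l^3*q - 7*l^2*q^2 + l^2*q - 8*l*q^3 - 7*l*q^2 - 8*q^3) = l*q + q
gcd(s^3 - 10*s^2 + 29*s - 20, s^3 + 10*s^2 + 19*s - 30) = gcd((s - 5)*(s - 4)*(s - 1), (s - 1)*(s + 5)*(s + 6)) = s - 1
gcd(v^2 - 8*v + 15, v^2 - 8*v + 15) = v^2 - 8*v + 15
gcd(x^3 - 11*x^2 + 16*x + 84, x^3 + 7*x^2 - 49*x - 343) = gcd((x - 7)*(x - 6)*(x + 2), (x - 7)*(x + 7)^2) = x - 7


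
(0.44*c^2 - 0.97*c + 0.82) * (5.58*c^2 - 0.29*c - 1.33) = 2.4552*c^4 - 5.5402*c^3 + 4.2717*c^2 + 1.0523*c - 1.0906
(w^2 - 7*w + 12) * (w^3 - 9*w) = w^5 - 7*w^4 + 3*w^3 + 63*w^2 - 108*w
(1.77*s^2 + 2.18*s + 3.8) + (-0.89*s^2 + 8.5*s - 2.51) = 0.88*s^2 + 10.68*s + 1.29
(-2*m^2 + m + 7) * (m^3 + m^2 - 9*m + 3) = -2*m^5 - m^4 + 26*m^3 - 8*m^2 - 60*m + 21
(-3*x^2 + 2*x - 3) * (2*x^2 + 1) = -6*x^4 + 4*x^3 - 9*x^2 + 2*x - 3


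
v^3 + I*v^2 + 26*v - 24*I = (v - 4*I)*(v - I)*(v + 6*I)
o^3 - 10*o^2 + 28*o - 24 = (o - 6)*(o - 2)^2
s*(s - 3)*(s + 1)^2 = s^4 - s^3 - 5*s^2 - 3*s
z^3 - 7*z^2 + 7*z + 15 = (z - 5)*(z - 3)*(z + 1)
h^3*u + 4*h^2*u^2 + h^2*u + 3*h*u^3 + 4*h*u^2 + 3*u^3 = (h + u)*(h + 3*u)*(h*u + u)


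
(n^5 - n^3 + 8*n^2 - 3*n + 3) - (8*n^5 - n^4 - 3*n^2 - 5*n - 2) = -7*n^5 + n^4 - n^3 + 11*n^2 + 2*n + 5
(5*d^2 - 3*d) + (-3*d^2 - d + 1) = 2*d^2 - 4*d + 1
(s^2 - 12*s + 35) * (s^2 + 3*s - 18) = s^4 - 9*s^3 - 19*s^2 + 321*s - 630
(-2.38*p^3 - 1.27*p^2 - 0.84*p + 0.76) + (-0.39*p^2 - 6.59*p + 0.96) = -2.38*p^3 - 1.66*p^2 - 7.43*p + 1.72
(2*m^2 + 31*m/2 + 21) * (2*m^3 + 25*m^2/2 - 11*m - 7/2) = 4*m^5 + 56*m^4 + 855*m^3/4 + 85*m^2 - 1141*m/4 - 147/2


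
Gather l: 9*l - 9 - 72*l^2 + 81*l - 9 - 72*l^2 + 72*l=-144*l^2 + 162*l - 18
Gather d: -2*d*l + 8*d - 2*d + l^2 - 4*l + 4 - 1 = d*(6 - 2*l) + l^2 - 4*l + 3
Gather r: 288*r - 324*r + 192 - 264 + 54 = -36*r - 18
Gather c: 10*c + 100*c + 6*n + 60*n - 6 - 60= 110*c + 66*n - 66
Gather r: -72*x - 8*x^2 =-8*x^2 - 72*x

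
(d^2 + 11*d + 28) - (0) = d^2 + 11*d + 28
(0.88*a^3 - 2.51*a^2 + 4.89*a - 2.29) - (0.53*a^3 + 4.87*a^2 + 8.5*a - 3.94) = 0.35*a^3 - 7.38*a^2 - 3.61*a + 1.65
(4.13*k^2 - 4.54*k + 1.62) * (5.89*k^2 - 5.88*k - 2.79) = 24.3257*k^4 - 51.025*k^3 + 24.7143*k^2 + 3.141*k - 4.5198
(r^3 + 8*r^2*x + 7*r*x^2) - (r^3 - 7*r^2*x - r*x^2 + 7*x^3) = 15*r^2*x + 8*r*x^2 - 7*x^3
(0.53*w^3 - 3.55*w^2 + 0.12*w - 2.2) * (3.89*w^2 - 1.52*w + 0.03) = 2.0617*w^5 - 14.6151*w^4 + 5.8787*w^3 - 8.8469*w^2 + 3.3476*w - 0.066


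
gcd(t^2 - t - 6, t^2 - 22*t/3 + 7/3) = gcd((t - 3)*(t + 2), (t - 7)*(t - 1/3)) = 1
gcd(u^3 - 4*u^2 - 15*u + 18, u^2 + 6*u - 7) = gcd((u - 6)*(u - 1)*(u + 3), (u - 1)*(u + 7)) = u - 1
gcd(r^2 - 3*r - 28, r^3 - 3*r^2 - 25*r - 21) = r - 7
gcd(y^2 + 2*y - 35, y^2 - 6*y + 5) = y - 5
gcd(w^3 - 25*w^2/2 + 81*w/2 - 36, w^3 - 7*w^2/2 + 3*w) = w - 3/2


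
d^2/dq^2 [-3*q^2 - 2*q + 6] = -6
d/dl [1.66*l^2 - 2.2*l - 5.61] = 3.32*l - 2.2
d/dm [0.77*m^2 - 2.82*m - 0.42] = 1.54*m - 2.82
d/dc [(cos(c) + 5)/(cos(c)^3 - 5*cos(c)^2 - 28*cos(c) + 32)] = (-97*cos(c)/2 + 5*cos(2*c) + cos(3*c)/2 - 167)*sin(c)/(cos(c)^3 - 5*cos(c)^2 - 28*cos(c) + 32)^2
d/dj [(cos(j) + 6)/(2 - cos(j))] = -8*sin(j)/(cos(j) - 2)^2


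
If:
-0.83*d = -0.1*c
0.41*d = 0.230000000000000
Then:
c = 4.66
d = 0.56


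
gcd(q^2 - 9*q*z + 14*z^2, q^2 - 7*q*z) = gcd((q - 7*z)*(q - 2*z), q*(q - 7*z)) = -q + 7*z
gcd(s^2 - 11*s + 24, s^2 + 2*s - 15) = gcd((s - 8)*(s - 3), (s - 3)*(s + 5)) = s - 3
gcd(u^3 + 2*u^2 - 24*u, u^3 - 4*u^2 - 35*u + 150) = u + 6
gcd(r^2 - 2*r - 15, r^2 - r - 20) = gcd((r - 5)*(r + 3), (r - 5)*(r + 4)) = r - 5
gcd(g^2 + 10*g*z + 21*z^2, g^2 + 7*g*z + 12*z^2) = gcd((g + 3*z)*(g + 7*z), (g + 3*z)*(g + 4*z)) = g + 3*z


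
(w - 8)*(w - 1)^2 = w^3 - 10*w^2 + 17*w - 8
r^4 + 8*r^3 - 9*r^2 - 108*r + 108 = (r - 3)*(r - 1)*(r + 6)^2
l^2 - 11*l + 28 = (l - 7)*(l - 4)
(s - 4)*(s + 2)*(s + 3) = s^3 + s^2 - 14*s - 24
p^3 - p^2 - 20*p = p*(p - 5)*(p + 4)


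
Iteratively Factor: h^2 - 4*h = (h)*(h - 4)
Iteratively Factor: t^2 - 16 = (t - 4)*(t + 4)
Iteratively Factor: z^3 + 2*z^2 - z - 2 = (z + 1)*(z^2 + z - 2) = (z + 1)*(z + 2)*(z - 1)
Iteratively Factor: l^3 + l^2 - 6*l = (l - 2)*(l^2 + 3*l) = l*(l - 2)*(l + 3)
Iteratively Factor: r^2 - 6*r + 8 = (r - 2)*(r - 4)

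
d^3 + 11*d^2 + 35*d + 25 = (d + 1)*(d + 5)^2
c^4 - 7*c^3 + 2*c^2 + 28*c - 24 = (c - 6)*(c - 2)*(c - 1)*(c + 2)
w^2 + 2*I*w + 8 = (w - 2*I)*(w + 4*I)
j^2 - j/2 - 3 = (j - 2)*(j + 3/2)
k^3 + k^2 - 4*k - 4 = (k - 2)*(k + 1)*(k + 2)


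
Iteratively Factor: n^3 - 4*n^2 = (n)*(n^2 - 4*n) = n*(n - 4)*(n)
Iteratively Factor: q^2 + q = (q)*(q + 1)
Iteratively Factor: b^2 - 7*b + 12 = (b - 3)*(b - 4)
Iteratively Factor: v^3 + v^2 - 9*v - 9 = (v - 3)*(v^2 + 4*v + 3) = (v - 3)*(v + 3)*(v + 1)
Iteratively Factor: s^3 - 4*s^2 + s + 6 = (s + 1)*(s^2 - 5*s + 6) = (s - 2)*(s + 1)*(s - 3)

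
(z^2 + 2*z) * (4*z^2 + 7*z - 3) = 4*z^4 + 15*z^3 + 11*z^2 - 6*z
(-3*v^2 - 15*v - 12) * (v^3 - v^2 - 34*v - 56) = -3*v^5 - 12*v^4 + 105*v^3 + 690*v^2 + 1248*v + 672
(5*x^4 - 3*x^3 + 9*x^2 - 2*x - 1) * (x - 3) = 5*x^5 - 18*x^4 + 18*x^3 - 29*x^2 + 5*x + 3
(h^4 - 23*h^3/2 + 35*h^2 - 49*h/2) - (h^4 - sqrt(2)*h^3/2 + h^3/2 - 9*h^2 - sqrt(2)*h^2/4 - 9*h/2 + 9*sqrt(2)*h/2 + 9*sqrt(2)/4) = -12*h^3 + sqrt(2)*h^3/2 + sqrt(2)*h^2/4 + 44*h^2 - 20*h - 9*sqrt(2)*h/2 - 9*sqrt(2)/4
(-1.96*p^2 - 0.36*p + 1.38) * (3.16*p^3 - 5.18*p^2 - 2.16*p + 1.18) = -6.1936*p^5 + 9.0152*p^4 + 10.4592*p^3 - 8.6836*p^2 - 3.4056*p + 1.6284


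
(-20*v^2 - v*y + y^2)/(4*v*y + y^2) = (-5*v + y)/y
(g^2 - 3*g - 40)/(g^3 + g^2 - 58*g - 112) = (g + 5)/(g^2 + 9*g + 14)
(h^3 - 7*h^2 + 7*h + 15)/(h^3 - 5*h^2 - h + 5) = (h - 3)/(h - 1)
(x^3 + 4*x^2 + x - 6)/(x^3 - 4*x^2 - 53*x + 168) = (x^3 + 4*x^2 + x - 6)/(x^3 - 4*x^2 - 53*x + 168)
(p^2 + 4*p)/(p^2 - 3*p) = (p + 4)/(p - 3)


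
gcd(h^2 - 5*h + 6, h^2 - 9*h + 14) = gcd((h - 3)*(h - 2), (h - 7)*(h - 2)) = h - 2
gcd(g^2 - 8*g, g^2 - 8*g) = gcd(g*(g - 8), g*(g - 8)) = g^2 - 8*g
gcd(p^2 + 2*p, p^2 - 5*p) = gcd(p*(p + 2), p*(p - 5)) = p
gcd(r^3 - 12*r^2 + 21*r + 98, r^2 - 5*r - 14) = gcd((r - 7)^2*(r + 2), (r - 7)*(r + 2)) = r^2 - 5*r - 14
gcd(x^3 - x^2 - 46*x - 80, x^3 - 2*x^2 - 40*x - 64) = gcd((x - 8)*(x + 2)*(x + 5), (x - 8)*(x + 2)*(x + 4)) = x^2 - 6*x - 16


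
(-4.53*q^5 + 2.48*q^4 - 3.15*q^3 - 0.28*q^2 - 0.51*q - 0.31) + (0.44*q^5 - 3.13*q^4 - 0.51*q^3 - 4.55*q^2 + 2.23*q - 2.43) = -4.09*q^5 - 0.65*q^4 - 3.66*q^3 - 4.83*q^2 + 1.72*q - 2.74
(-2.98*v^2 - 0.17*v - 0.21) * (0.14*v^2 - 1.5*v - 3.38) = -0.4172*v^4 + 4.4462*v^3 + 10.298*v^2 + 0.8896*v + 0.7098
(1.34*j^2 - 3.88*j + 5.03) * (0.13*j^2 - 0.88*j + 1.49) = 0.1742*j^4 - 1.6836*j^3 + 6.0649*j^2 - 10.2076*j + 7.4947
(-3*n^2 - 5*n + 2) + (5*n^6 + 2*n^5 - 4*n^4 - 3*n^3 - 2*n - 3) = 5*n^6 + 2*n^5 - 4*n^4 - 3*n^3 - 3*n^2 - 7*n - 1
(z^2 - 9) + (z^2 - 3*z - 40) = 2*z^2 - 3*z - 49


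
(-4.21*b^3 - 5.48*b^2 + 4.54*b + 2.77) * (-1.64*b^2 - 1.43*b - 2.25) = 6.9044*b^5 + 15.0075*b^4 + 9.8633*b^3 + 1.295*b^2 - 14.1761*b - 6.2325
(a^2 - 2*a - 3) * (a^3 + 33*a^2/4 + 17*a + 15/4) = a^5 + 25*a^4/4 - 5*a^3/2 - 55*a^2 - 117*a/2 - 45/4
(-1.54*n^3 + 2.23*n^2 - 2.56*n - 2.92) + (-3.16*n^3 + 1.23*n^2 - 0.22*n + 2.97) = -4.7*n^3 + 3.46*n^2 - 2.78*n + 0.0500000000000003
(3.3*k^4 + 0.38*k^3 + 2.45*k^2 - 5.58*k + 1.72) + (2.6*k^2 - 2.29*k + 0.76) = 3.3*k^4 + 0.38*k^3 + 5.05*k^2 - 7.87*k + 2.48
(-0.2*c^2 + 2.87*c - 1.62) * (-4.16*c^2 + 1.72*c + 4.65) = 0.832*c^4 - 12.2832*c^3 + 10.7456*c^2 + 10.5591*c - 7.533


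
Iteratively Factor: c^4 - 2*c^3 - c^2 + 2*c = (c - 2)*(c^3 - c) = c*(c - 2)*(c^2 - 1) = c*(c - 2)*(c + 1)*(c - 1)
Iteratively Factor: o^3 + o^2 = (o)*(o^2 + o) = o*(o + 1)*(o)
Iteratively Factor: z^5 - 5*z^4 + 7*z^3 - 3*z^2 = (z - 1)*(z^4 - 4*z^3 + 3*z^2) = z*(z - 1)*(z^3 - 4*z^2 + 3*z) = z*(z - 3)*(z - 1)*(z^2 - z) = z^2*(z - 3)*(z - 1)*(z - 1)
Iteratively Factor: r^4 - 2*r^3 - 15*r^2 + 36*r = (r)*(r^3 - 2*r^2 - 15*r + 36) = r*(r - 3)*(r^2 + r - 12) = r*(r - 3)^2*(r + 4)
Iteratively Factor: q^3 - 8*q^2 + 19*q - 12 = (q - 3)*(q^2 - 5*q + 4) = (q - 4)*(q - 3)*(q - 1)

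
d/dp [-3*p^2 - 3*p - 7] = -6*p - 3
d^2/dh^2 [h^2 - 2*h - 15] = 2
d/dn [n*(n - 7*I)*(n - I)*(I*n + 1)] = 4*I*n^3 + 27*n^2 - 30*I*n - 7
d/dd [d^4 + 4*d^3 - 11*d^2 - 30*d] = 4*d^3 + 12*d^2 - 22*d - 30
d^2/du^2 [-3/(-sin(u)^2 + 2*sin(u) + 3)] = (18*sin(u) + 12*cos(u)^2 - 54)*cos(u)^2/(-sin(u)^2 + 2*sin(u) + 3)^3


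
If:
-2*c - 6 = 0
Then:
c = -3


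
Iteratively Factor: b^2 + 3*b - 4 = (b - 1)*(b + 4)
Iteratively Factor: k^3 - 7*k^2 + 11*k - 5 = (k - 1)*(k^2 - 6*k + 5) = (k - 5)*(k - 1)*(k - 1)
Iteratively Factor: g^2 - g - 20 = (g + 4)*(g - 5)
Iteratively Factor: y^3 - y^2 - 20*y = (y - 5)*(y^2 + 4*y) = (y - 5)*(y + 4)*(y)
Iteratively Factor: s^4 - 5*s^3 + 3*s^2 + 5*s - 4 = (s - 1)*(s^3 - 4*s^2 - s + 4) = (s - 1)^2*(s^2 - 3*s - 4) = (s - 1)^2*(s + 1)*(s - 4)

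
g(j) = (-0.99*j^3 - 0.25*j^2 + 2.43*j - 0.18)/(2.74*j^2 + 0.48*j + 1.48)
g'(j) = (-5.48*j - 0.48)*(-0.99*j^3 - 0.25*j^2 + 2.43*j - 0.18)/(2.74*j^2 + 0.48*j + 1.48)^2 + (-2.97*j^2 - 0.5*j + 2.43)/(2.74*j^2 + 0.48*j + 1.48) = (-2.7126*j^4 - 0.9504*j^3 - 11.1738*j^2 + 0.2464*j + 3.6828)/(7.5076*j^4 + 2.6304*j^3 + 8.3408*j^2 + 1.4208*j + 2.1904)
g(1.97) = -0.30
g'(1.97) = -0.51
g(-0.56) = -0.70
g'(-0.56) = -0.01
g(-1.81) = 0.05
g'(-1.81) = -0.62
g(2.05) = -0.34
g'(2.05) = -0.51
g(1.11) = 0.16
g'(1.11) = -0.52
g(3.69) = -1.09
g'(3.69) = -0.42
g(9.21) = -3.24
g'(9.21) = -0.37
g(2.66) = -0.64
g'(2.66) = -0.47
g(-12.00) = 4.22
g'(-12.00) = -0.37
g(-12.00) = 4.22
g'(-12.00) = -0.37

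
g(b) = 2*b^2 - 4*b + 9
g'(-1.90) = -11.60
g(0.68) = 7.20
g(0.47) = 7.56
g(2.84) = 13.77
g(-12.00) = 345.00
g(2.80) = 13.48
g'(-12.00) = -52.00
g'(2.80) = 7.20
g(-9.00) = 207.00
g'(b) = 4*b - 4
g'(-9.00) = -40.00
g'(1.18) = 0.72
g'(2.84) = 7.36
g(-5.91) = 102.50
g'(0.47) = -2.12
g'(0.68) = -1.28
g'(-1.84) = -11.36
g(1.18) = 7.06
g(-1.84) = 23.13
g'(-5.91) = -27.64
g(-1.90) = 23.82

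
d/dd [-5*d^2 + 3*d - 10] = 3 - 10*d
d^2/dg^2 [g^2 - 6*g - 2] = 2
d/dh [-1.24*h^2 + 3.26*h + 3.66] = 3.26 - 2.48*h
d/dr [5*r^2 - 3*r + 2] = 10*r - 3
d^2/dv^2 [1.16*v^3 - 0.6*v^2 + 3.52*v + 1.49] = 6.96*v - 1.2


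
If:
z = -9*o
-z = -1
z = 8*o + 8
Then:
No Solution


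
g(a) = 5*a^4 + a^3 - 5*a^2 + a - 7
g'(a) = 20*a^3 + 3*a^2 - 10*a + 1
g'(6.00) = 4369.00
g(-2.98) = 313.46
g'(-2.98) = -471.83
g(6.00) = 6515.00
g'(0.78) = 4.52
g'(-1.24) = -20.12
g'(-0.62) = 3.59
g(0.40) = -7.21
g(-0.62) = -9.04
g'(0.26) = -1.05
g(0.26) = -7.04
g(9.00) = 33131.00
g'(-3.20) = -591.64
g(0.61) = -7.33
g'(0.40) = -1.24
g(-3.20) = 430.12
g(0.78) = -6.94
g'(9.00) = 14734.00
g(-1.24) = -6.01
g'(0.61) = 0.56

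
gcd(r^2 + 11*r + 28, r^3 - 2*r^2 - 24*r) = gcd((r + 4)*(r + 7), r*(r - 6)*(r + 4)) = r + 4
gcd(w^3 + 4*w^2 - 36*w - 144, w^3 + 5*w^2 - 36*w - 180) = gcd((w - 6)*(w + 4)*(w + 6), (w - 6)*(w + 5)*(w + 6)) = w^2 - 36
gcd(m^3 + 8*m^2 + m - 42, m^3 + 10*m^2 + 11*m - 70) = m^2 + 5*m - 14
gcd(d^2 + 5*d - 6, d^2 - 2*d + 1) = d - 1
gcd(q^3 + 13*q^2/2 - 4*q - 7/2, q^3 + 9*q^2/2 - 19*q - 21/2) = q^2 + 15*q/2 + 7/2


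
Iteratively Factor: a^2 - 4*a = (a)*(a - 4)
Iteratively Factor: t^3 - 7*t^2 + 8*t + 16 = (t - 4)*(t^2 - 3*t - 4) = (t - 4)^2*(t + 1)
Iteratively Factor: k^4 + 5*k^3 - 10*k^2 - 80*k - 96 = (k - 4)*(k^3 + 9*k^2 + 26*k + 24) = (k - 4)*(k + 2)*(k^2 + 7*k + 12) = (k - 4)*(k + 2)*(k + 3)*(k + 4)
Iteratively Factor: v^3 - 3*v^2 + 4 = (v + 1)*(v^2 - 4*v + 4) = (v - 2)*(v + 1)*(v - 2)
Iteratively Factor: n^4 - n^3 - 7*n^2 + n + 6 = (n + 2)*(n^3 - 3*n^2 - n + 3) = (n - 1)*(n + 2)*(n^2 - 2*n - 3) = (n - 3)*(n - 1)*(n + 2)*(n + 1)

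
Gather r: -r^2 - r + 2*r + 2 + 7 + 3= -r^2 + r + 12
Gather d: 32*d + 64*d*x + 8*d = d*(64*x + 40)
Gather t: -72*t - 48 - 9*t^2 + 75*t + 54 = -9*t^2 + 3*t + 6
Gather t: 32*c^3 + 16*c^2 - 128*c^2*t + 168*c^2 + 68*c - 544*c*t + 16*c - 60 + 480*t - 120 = 32*c^3 + 184*c^2 + 84*c + t*(-128*c^2 - 544*c + 480) - 180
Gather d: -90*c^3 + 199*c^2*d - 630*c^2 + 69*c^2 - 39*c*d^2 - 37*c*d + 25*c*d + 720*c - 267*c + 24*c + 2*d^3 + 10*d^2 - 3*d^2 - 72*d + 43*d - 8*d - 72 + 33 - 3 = -90*c^3 - 561*c^2 + 477*c + 2*d^3 + d^2*(7 - 39*c) + d*(199*c^2 - 12*c - 37) - 42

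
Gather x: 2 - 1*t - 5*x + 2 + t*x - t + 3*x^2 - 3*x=-2*t + 3*x^2 + x*(t - 8) + 4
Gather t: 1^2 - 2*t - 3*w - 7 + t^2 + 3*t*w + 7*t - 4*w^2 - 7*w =t^2 + t*(3*w + 5) - 4*w^2 - 10*w - 6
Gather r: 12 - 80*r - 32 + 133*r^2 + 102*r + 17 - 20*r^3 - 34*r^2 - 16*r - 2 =-20*r^3 + 99*r^2 + 6*r - 5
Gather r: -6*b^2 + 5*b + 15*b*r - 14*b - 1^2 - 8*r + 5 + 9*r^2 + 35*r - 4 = -6*b^2 - 9*b + 9*r^2 + r*(15*b + 27)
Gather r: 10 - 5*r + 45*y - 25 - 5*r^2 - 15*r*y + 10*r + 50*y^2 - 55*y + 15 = -5*r^2 + r*(5 - 15*y) + 50*y^2 - 10*y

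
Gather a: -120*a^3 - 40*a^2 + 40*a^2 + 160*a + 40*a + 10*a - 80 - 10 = -120*a^3 + 210*a - 90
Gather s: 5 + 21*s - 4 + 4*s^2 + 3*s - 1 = 4*s^2 + 24*s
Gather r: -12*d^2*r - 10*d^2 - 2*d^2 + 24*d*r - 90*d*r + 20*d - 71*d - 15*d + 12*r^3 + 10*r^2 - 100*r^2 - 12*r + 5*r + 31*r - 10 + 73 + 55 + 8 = -12*d^2 - 66*d + 12*r^3 - 90*r^2 + r*(-12*d^2 - 66*d + 24) + 126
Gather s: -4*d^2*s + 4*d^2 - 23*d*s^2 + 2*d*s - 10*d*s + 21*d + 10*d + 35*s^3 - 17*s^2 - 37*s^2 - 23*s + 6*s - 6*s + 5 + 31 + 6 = 4*d^2 + 31*d + 35*s^3 + s^2*(-23*d - 54) + s*(-4*d^2 - 8*d - 23) + 42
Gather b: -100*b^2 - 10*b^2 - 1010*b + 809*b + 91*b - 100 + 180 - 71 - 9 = -110*b^2 - 110*b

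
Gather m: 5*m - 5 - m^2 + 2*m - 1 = -m^2 + 7*m - 6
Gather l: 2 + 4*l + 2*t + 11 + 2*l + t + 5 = 6*l + 3*t + 18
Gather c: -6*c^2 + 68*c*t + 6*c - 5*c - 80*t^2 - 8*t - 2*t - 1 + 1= -6*c^2 + c*(68*t + 1) - 80*t^2 - 10*t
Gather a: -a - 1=-a - 1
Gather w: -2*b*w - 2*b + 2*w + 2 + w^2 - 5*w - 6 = -2*b + w^2 + w*(-2*b - 3) - 4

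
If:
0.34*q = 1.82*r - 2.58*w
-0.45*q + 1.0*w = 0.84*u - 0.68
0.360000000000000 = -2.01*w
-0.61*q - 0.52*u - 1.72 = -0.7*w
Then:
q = -6.50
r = -1.47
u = 4.08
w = -0.18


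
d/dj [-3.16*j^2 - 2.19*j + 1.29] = -6.32*j - 2.19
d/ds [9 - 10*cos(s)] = 10*sin(s)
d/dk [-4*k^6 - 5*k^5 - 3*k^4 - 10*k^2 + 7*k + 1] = -24*k^5 - 25*k^4 - 12*k^3 - 20*k + 7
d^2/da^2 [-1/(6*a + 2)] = -9/(3*a + 1)^3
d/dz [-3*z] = -3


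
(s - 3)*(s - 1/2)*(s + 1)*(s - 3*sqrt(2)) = s^4 - 3*sqrt(2)*s^3 - 5*s^3/2 - 2*s^2 + 15*sqrt(2)*s^2/2 + 3*s/2 + 6*sqrt(2)*s - 9*sqrt(2)/2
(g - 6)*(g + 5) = g^2 - g - 30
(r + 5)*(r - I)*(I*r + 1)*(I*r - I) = -r^4 - 4*r^3 + 2*I*r^3 + 6*r^2 + 8*I*r^2 + 4*r - 10*I*r - 5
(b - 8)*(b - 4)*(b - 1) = b^3 - 13*b^2 + 44*b - 32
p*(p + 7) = p^2 + 7*p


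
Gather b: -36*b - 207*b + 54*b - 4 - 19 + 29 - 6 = -189*b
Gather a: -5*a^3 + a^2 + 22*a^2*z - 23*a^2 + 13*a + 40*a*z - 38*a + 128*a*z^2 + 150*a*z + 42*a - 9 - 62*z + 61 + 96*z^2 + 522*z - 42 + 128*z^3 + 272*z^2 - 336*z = -5*a^3 + a^2*(22*z - 22) + a*(128*z^2 + 190*z + 17) + 128*z^3 + 368*z^2 + 124*z + 10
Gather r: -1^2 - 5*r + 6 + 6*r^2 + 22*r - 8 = 6*r^2 + 17*r - 3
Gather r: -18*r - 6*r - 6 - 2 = -24*r - 8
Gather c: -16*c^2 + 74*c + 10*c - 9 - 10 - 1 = -16*c^2 + 84*c - 20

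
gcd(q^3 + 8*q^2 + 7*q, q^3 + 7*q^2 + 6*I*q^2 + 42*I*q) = q^2 + 7*q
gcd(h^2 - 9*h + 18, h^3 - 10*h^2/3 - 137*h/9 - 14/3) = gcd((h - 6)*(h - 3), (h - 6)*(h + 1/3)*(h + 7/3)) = h - 6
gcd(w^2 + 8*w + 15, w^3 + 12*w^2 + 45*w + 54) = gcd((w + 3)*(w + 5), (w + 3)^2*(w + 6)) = w + 3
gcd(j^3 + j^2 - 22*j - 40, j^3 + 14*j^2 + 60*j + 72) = j + 2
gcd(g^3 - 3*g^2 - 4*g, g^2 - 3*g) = g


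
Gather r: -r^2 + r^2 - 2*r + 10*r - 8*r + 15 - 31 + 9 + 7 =0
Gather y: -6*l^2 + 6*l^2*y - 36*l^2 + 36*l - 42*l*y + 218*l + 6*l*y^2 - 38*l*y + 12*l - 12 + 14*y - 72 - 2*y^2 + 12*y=-42*l^2 + 266*l + y^2*(6*l - 2) + y*(6*l^2 - 80*l + 26) - 84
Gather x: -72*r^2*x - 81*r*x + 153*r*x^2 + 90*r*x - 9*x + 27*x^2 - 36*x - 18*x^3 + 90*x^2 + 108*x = -18*x^3 + x^2*(153*r + 117) + x*(-72*r^2 + 9*r + 63)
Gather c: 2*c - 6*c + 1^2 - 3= -4*c - 2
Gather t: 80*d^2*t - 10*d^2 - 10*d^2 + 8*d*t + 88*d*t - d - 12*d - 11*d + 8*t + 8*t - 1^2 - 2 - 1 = -20*d^2 - 24*d + t*(80*d^2 + 96*d + 16) - 4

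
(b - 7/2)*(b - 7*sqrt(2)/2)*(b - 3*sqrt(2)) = b^3 - 13*sqrt(2)*b^2/2 - 7*b^2/2 + 21*b + 91*sqrt(2)*b/4 - 147/2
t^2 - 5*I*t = t*(t - 5*I)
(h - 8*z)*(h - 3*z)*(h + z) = h^3 - 10*h^2*z + 13*h*z^2 + 24*z^3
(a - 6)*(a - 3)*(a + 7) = a^3 - 2*a^2 - 45*a + 126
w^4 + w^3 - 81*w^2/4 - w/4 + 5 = (w - 4)*(w - 1/2)*(w + 1/2)*(w + 5)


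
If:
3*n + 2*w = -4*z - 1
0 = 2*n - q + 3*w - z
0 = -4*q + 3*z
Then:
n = -31*z/10 - 3/5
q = 3*z/4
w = 53*z/20 + 2/5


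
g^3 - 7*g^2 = g^2*(g - 7)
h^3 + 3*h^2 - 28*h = h*(h - 4)*(h + 7)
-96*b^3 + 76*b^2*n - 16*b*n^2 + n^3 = (-8*b + n)*(-6*b + n)*(-2*b + n)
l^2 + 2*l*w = l*(l + 2*w)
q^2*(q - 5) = q^3 - 5*q^2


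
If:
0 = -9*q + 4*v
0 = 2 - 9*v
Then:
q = 8/81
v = 2/9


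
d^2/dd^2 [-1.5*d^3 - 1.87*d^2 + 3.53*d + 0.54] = -9.0*d - 3.74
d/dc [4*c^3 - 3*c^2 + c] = 12*c^2 - 6*c + 1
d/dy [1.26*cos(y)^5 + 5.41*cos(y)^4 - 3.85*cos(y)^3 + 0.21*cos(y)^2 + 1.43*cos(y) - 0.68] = (-6.3*cos(y)^4 - 21.64*cos(y)^3 + 11.55*cos(y)^2 - 0.42*cos(y) - 1.43)*sin(y)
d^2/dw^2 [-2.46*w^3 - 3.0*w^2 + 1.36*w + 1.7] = -14.76*w - 6.0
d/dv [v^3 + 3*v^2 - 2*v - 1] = 3*v^2 + 6*v - 2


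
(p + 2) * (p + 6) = p^2 + 8*p + 12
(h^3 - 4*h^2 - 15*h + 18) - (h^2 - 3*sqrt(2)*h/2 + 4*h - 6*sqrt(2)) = h^3 - 5*h^2 - 19*h + 3*sqrt(2)*h/2 + 6*sqrt(2) + 18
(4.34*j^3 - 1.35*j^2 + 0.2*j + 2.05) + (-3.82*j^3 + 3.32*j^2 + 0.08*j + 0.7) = 0.52*j^3 + 1.97*j^2 + 0.28*j + 2.75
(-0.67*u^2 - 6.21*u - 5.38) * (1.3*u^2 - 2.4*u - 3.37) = -0.871*u^4 - 6.465*u^3 + 10.1679*u^2 + 33.8397*u + 18.1306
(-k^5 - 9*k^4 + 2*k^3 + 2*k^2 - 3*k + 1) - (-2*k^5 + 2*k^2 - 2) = k^5 - 9*k^4 + 2*k^3 - 3*k + 3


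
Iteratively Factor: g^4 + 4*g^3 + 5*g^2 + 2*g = (g + 1)*(g^3 + 3*g^2 + 2*g) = (g + 1)*(g + 2)*(g^2 + g) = g*(g + 1)*(g + 2)*(g + 1)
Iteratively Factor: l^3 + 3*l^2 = (l)*(l^2 + 3*l) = l^2*(l + 3)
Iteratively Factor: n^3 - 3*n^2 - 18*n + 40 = (n - 2)*(n^2 - n - 20) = (n - 2)*(n + 4)*(n - 5)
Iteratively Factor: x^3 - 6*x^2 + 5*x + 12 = (x - 3)*(x^2 - 3*x - 4) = (x - 3)*(x + 1)*(x - 4)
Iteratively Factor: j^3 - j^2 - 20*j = (j - 5)*(j^2 + 4*j) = (j - 5)*(j + 4)*(j)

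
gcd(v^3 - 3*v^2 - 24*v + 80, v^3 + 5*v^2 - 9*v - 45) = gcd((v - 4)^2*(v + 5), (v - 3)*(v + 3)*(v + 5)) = v + 5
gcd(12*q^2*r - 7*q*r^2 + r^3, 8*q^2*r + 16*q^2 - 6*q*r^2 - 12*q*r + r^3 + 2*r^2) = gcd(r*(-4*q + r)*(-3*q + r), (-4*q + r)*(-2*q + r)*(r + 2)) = 4*q - r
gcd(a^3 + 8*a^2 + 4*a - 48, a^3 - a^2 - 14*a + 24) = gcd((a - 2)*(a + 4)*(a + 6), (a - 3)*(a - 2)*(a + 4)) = a^2 + 2*a - 8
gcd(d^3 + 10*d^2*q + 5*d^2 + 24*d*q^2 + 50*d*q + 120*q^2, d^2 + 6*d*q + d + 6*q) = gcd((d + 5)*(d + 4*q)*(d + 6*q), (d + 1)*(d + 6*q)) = d + 6*q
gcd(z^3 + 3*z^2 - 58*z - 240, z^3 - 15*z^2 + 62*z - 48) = z - 8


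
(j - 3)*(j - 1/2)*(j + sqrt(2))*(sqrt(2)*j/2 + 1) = sqrt(2)*j^4/2 - 7*sqrt(2)*j^3/4 + 2*j^3 - 7*j^2 + 7*sqrt(2)*j^2/4 - 7*sqrt(2)*j/2 + 3*j + 3*sqrt(2)/2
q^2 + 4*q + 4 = (q + 2)^2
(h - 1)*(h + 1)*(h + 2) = h^3 + 2*h^2 - h - 2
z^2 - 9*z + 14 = (z - 7)*(z - 2)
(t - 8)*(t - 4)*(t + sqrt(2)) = t^3 - 12*t^2 + sqrt(2)*t^2 - 12*sqrt(2)*t + 32*t + 32*sqrt(2)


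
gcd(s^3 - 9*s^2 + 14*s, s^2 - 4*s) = s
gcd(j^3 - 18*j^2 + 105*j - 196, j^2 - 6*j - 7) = j - 7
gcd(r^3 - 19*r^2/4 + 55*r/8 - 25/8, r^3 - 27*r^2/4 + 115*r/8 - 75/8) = r^2 - 15*r/4 + 25/8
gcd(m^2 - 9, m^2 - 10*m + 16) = 1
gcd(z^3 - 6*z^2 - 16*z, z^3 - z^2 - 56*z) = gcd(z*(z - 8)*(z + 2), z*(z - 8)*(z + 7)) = z^2 - 8*z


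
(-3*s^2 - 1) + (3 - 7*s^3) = -7*s^3 - 3*s^2 + 2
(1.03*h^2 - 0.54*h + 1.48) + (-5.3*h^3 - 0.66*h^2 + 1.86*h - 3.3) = -5.3*h^3 + 0.37*h^2 + 1.32*h - 1.82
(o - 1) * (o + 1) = o^2 - 1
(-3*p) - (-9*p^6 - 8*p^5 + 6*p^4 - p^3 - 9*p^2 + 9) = 9*p^6 + 8*p^5 - 6*p^4 + p^3 + 9*p^2 - 3*p - 9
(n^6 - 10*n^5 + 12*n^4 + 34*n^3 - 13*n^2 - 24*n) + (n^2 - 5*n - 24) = n^6 - 10*n^5 + 12*n^4 + 34*n^3 - 12*n^2 - 29*n - 24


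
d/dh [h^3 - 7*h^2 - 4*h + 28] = 3*h^2 - 14*h - 4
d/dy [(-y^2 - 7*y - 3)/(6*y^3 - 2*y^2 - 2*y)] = 3*(y^4 + 14*y^3 + 7*y^2 - 2*y - 1)/(2*y^2*(9*y^4 - 6*y^3 - 5*y^2 + 2*y + 1))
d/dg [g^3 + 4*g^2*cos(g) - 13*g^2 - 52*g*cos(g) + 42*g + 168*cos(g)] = -4*g^2*sin(g) + 3*g^2 + 52*g*sin(g) + 8*g*cos(g) - 26*g - 168*sin(g) - 52*cos(g) + 42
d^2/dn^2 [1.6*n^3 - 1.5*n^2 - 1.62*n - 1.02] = 9.6*n - 3.0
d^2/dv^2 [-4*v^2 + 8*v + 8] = -8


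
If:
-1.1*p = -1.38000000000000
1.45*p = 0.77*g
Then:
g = 2.36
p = 1.25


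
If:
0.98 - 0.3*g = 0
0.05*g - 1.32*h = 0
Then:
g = 3.27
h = 0.12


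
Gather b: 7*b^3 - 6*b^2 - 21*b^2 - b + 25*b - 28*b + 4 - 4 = 7*b^3 - 27*b^2 - 4*b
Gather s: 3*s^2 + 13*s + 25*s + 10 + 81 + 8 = 3*s^2 + 38*s + 99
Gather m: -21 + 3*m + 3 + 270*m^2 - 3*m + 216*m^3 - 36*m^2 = 216*m^3 + 234*m^2 - 18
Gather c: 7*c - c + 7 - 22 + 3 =6*c - 12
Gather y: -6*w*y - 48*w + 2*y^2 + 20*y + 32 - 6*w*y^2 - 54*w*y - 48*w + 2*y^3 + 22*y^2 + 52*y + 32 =-96*w + 2*y^3 + y^2*(24 - 6*w) + y*(72 - 60*w) + 64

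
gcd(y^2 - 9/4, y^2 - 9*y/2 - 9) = y + 3/2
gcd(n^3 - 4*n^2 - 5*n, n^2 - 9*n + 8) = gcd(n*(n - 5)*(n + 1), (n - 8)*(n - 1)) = 1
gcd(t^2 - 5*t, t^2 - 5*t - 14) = 1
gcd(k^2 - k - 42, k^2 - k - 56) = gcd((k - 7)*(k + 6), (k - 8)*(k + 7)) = 1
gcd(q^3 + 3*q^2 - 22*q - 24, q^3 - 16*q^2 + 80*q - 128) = q - 4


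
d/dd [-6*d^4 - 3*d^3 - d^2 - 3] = d*(-24*d^2 - 9*d - 2)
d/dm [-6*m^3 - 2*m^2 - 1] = 2*m*(-9*m - 2)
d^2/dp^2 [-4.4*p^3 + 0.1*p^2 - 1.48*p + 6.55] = 0.2 - 26.4*p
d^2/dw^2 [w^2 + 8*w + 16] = 2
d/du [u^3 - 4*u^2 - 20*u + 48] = 3*u^2 - 8*u - 20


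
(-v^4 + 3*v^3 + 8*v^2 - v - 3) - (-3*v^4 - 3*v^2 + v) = 2*v^4 + 3*v^3 + 11*v^2 - 2*v - 3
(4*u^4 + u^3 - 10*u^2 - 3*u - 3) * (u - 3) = 4*u^5 - 11*u^4 - 13*u^3 + 27*u^2 + 6*u + 9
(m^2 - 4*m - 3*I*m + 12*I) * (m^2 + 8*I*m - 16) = m^4 - 4*m^3 + 5*I*m^3 + 8*m^2 - 20*I*m^2 - 32*m + 48*I*m - 192*I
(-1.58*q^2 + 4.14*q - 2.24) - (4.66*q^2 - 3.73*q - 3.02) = -6.24*q^2 + 7.87*q + 0.78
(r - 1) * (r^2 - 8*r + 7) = r^3 - 9*r^2 + 15*r - 7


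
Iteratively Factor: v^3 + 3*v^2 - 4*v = (v - 1)*(v^2 + 4*v) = v*(v - 1)*(v + 4)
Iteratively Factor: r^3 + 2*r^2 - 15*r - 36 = (r - 4)*(r^2 + 6*r + 9) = (r - 4)*(r + 3)*(r + 3)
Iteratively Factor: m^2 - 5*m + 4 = (m - 1)*(m - 4)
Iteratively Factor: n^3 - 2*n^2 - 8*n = (n)*(n^2 - 2*n - 8) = n*(n + 2)*(n - 4)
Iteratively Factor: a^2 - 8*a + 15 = (a - 3)*(a - 5)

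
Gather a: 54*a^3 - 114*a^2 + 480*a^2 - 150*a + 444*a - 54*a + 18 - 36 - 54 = 54*a^3 + 366*a^2 + 240*a - 72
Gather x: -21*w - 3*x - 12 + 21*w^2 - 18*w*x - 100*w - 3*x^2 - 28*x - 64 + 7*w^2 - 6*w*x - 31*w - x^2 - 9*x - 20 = 28*w^2 - 152*w - 4*x^2 + x*(-24*w - 40) - 96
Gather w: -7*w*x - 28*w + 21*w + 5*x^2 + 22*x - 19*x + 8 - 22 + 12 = w*(-7*x - 7) + 5*x^2 + 3*x - 2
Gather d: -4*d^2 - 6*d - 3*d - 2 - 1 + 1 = -4*d^2 - 9*d - 2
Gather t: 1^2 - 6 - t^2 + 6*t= -t^2 + 6*t - 5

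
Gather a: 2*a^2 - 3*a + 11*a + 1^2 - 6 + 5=2*a^2 + 8*a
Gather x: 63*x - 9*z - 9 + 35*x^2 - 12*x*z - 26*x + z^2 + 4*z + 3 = 35*x^2 + x*(37 - 12*z) + z^2 - 5*z - 6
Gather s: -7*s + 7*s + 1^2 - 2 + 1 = 0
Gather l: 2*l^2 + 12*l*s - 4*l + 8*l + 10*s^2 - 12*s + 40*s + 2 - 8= 2*l^2 + l*(12*s + 4) + 10*s^2 + 28*s - 6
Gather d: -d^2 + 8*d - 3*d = -d^2 + 5*d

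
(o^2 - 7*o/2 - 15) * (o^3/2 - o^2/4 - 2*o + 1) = o^5/2 - 2*o^4 - 69*o^3/8 + 47*o^2/4 + 53*o/2 - 15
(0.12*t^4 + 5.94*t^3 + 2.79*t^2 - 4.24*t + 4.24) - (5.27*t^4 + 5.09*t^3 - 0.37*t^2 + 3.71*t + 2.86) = -5.15*t^4 + 0.850000000000001*t^3 + 3.16*t^2 - 7.95*t + 1.38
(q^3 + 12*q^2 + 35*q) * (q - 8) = q^4 + 4*q^3 - 61*q^2 - 280*q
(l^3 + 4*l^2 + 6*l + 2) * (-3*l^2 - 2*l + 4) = -3*l^5 - 14*l^4 - 22*l^3 - 2*l^2 + 20*l + 8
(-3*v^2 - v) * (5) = -15*v^2 - 5*v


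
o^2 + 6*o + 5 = (o + 1)*(o + 5)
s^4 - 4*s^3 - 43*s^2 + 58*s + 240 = (s - 8)*(s - 3)*(s + 2)*(s + 5)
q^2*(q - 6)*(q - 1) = q^4 - 7*q^3 + 6*q^2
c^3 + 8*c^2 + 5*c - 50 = (c - 2)*(c + 5)^2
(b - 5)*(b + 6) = b^2 + b - 30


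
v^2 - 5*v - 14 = (v - 7)*(v + 2)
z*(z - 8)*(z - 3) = z^3 - 11*z^2 + 24*z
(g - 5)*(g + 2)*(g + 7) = g^3 + 4*g^2 - 31*g - 70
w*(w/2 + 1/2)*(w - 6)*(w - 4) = w^4/2 - 9*w^3/2 + 7*w^2 + 12*w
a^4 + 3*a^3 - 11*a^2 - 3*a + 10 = (a - 2)*(a - 1)*(a + 1)*(a + 5)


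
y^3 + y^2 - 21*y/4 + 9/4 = (y - 3/2)*(y - 1/2)*(y + 3)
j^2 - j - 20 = (j - 5)*(j + 4)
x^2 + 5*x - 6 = (x - 1)*(x + 6)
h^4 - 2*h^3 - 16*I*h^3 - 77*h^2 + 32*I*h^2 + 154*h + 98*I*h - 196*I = (h - 2)*(h - 7*I)^2*(h - 2*I)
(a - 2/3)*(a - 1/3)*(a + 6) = a^3 + 5*a^2 - 52*a/9 + 4/3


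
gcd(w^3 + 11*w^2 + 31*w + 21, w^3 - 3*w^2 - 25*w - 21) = w^2 + 4*w + 3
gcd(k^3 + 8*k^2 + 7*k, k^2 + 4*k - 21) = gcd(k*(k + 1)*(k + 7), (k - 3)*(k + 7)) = k + 7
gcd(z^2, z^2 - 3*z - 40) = 1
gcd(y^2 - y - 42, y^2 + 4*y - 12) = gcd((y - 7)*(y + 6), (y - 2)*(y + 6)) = y + 6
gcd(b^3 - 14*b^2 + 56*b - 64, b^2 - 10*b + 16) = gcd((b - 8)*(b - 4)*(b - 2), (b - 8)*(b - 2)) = b^2 - 10*b + 16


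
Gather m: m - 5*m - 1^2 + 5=4 - 4*m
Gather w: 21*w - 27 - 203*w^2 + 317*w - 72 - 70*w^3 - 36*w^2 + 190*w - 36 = -70*w^3 - 239*w^2 + 528*w - 135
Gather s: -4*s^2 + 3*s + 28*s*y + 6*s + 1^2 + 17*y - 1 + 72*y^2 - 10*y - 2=-4*s^2 + s*(28*y + 9) + 72*y^2 + 7*y - 2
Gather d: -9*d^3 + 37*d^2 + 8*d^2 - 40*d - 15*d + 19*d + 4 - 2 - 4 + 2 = -9*d^3 + 45*d^2 - 36*d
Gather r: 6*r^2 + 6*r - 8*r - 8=6*r^2 - 2*r - 8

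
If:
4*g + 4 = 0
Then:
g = -1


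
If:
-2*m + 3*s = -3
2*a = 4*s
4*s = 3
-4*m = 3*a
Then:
No Solution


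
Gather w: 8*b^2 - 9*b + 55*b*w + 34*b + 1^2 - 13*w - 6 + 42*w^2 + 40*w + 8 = 8*b^2 + 25*b + 42*w^2 + w*(55*b + 27) + 3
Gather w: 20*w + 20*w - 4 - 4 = 40*w - 8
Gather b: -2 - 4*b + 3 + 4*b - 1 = 0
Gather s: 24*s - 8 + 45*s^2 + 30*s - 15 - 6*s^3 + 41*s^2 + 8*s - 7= -6*s^3 + 86*s^2 + 62*s - 30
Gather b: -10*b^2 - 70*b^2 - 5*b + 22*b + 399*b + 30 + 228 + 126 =-80*b^2 + 416*b + 384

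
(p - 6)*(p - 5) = p^2 - 11*p + 30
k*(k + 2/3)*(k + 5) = k^3 + 17*k^2/3 + 10*k/3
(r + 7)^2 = r^2 + 14*r + 49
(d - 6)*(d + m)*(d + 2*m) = d^3 + 3*d^2*m - 6*d^2 + 2*d*m^2 - 18*d*m - 12*m^2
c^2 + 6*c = c*(c + 6)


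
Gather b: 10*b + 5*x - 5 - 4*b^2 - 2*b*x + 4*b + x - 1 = -4*b^2 + b*(14 - 2*x) + 6*x - 6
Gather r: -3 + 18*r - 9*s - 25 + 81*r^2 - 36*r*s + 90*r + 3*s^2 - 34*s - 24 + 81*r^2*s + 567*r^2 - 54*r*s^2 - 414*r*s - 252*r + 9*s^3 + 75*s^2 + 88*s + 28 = r^2*(81*s + 648) + r*(-54*s^2 - 450*s - 144) + 9*s^3 + 78*s^2 + 45*s - 24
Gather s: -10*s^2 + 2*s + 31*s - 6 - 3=-10*s^2 + 33*s - 9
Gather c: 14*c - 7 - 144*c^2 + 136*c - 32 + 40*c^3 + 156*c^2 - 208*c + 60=40*c^3 + 12*c^2 - 58*c + 21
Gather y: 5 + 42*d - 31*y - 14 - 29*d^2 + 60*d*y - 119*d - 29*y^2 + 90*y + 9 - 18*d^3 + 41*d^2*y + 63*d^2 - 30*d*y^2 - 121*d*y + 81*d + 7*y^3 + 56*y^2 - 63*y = -18*d^3 + 34*d^2 + 4*d + 7*y^3 + y^2*(27 - 30*d) + y*(41*d^2 - 61*d - 4)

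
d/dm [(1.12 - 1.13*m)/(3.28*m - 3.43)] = (0.663543999999999*m - 0.693888999999999)/(3.28*m - 3.43)^3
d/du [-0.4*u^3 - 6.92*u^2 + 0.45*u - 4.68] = -1.2*u^2 - 13.84*u + 0.45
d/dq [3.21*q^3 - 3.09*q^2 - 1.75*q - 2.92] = 9.63*q^2 - 6.18*q - 1.75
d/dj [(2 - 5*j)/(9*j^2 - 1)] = (45*j^2 - 36*j + 5)/(81*j^4 - 18*j^2 + 1)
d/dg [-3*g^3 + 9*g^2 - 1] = 9*g*(2 - g)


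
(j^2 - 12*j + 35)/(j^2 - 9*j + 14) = (j - 5)/(j - 2)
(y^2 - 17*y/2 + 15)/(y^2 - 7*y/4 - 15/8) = 4*(y - 6)/(4*y + 3)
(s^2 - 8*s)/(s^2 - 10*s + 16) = s/(s - 2)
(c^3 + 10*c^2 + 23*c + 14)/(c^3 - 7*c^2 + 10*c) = (c^3 + 10*c^2 + 23*c + 14)/(c*(c^2 - 7*c + 10))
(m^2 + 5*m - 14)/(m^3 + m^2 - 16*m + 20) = (m + 7)/(m^2 + 3*m - 10)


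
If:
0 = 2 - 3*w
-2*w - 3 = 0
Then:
No Solution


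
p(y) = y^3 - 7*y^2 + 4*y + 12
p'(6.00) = 28.00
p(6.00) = 0.00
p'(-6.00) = 196.00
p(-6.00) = -480.00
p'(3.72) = -6.56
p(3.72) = -18.51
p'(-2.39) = 54.60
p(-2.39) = -51.20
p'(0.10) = 2.63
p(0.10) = 12.33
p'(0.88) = -6.00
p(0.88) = 10.78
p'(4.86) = 6.82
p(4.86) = -19.11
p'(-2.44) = 56.02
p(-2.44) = -53.96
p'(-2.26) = 50.96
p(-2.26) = -44.34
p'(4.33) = -0.37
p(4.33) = -20.74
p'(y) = 3*y^2 - 14*y + 4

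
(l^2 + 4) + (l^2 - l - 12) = 2*l^2 - l - 8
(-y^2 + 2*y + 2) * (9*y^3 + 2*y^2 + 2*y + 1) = -9*y^5 + 16*y^4 + 20*y^3 + 7*y^2 + 6*y + 2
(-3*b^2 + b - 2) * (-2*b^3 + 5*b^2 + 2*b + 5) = 6*b^5 - 17*b^4 + 3*b^3 - 23*b^2 + b - 10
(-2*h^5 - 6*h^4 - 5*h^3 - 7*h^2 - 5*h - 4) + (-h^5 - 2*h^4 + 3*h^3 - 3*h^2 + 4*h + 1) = -3*h^5 - 8*h^4 - 2*h^3 - 10*h^2 - h - 3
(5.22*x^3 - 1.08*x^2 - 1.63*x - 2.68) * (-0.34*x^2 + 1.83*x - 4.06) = -1.7748*x^5 + 9.9198*x^4 - 22.6154*x^3 + 2.3131*x^2 + 1.7134*x + 10.8808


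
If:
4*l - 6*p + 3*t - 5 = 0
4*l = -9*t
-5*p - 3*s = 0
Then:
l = -9*t/4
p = -t - 5/6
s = 5*t/3 + 25/18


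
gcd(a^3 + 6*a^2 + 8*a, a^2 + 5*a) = a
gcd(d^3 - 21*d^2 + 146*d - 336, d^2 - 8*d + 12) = d - 6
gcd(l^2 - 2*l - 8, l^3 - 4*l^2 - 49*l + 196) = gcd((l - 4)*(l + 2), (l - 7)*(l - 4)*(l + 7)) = l - 4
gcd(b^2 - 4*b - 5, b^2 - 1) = b + 1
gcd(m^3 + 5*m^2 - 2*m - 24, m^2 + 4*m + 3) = m + 3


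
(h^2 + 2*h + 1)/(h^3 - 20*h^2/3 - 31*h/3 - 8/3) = 3*(h + 1)/(3*h^2 - 23*h - 8)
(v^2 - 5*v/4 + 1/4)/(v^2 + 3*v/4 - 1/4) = (v - 1)/(v + 1)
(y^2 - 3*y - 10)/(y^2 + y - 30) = (y + 2)/(y + 6)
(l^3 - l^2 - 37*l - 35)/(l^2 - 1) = (l^2 - 2*l - 35)/(l - 1)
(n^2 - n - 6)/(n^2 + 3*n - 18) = (n + 2)/(n + 6)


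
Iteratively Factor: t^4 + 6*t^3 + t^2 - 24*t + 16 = (t - 1)*(t^3 + 7*t^2 + 8*t - 16) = (t - 1)*(t + 4)*(t^2 + 3*t - 4) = (t - 1)^2*(t + 4)*(t + 4)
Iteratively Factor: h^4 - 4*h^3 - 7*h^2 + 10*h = (h)*(h^3 - 4*h^2 - 7*h + 10) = h*(h + 2)*(h^2 - 6*h + 5) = h*(h - 5)*(h + 2)*(h - 1)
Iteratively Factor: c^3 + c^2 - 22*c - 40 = (c + 2)*(c^2 - c - 20) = (c + 2)*(c + 4)*(c - 5)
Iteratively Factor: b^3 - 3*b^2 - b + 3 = (b - 3)*(b^2 - 1) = (b - 3)*(b - 1)*(b + 1)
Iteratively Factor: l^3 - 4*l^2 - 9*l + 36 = (l + 3)*(l^2 - 7*l + 12) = (l - 4)*(l + 3)*(l - 3)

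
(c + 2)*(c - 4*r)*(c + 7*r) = c^3 + 3*c^2*r + 2*c^2 - 28*c*r^2 + 6*c*r - 56*r^2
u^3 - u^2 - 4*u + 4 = (u - 2)*(u - 1)*(u + 2)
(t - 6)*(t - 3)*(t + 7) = t^3 - 2*t^2 - 45*t + 126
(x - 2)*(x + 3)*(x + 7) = x^3 + 8*x^2 + x - 42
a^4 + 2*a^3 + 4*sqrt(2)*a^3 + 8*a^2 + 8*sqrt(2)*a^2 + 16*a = a*(a + 2)*(a + 2*sqrt(2))^2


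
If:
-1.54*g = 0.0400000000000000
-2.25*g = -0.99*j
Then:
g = -0.03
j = -0.06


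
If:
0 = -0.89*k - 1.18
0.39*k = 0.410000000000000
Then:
No Solution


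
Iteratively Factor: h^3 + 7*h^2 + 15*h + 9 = (h + 3)*(h^2 + 4*h + 3) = (h + 1)*(h + 3)*(h + 3)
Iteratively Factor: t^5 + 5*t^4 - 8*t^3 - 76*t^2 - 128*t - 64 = (t - 4)*(t^4 + 9*t^3 + 28*t^2 + 36*t + 16) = (t - 4)*(t + 2)*(t^3 + 7*t^2 + 14*t + 8) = (t - 4)*(t + 2)^2*(t^2 + 5*t + 4) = (t - 4)*(t + 1)*(t + 2)^2*(t + 4)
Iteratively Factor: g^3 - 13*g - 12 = (g + 1)*(g^2 - g - 12) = (g - 4)*(g + 1)*(g + 3)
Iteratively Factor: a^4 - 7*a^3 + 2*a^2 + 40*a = (a - 4)*(a^3 - 3*a^2 - 10*a) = a*(a - 4)*(a^2 - 3*a - 10) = a*(a - 4)*(a + 2)*(a - 5)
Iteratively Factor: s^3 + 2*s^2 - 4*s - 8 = (s + 2)*(s^2 - 4) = (s + 2)^2*(s - 2)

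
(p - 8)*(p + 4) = p^2 - 4*p - 32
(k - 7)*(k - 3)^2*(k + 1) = k^4 - 12*k^3 + 38*k^2 - 12*k - 63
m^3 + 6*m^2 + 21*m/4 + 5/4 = (m + 1/2)^2*(m + 5)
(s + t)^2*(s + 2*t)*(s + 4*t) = s^4 + 8*s^3*t + 21*s^2*t^2 + 22*s*t^3 + 8*t^4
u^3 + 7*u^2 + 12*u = u*(u + 3)*(u + 4)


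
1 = 1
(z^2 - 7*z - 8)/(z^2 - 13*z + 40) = (z + 1)/(z - 5)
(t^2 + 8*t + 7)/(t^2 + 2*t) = (t^2 + 8*t + 7)/(t*(t + 2))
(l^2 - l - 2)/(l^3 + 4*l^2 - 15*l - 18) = (l - 2)/(l^2 + 3*l - 18)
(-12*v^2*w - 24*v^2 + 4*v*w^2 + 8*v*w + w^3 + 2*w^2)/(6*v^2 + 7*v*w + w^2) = (-2*v*w - 4*v + w^2 + 2*w)/(v + w)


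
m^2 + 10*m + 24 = (m + 4)*(m + 6)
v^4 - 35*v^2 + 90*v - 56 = (v - 4)*(v - 2)*(v - 1)*(v + 7)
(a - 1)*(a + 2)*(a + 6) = a^3 + 7*a^2 + 4*a - 12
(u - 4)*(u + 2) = u^2 - 2*u - 8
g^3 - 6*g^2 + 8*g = g*(g - 4)*(g - 2)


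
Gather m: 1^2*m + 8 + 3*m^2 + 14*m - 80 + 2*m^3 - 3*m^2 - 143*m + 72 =2*m^3 - 128*m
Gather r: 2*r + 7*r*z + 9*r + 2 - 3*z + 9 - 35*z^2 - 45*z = r*(7*z + 11) - 35*z^2 - 48*z + 11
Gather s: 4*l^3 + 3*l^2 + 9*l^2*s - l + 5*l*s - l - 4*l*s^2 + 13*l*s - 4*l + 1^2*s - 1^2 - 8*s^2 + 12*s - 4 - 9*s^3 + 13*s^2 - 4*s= 4*l^3 + 3*l^2 - 6*l - 9*s^3 + s^2*(5 - 4*l) + s*(9*l^2 + 18*l + 9) - 5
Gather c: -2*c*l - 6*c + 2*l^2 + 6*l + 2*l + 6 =c*(-2*l - 6) + 2*l^2 + 8*l + 6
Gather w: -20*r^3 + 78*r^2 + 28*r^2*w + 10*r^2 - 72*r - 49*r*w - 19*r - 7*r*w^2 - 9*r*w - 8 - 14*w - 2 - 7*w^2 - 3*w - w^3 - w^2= -20*r^3 + 88*r^2 - 91*r - w^3 + w^2*(-7*r - 8) + w*(28*r^2 - 58*r - 17) - 10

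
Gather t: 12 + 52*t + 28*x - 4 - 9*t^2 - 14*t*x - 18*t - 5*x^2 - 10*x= -9*t^2 + t*(34 - 14*x) - 5*x^2 + 18*x + 8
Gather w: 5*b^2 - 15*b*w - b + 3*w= 5*b^2 - b + w*(3 - 15*b)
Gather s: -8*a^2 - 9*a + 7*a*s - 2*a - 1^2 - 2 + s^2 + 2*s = -8*a^2 - 11*a + s^2 + s*(7*a + 2) - 3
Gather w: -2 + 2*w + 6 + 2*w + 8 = 4*w + 12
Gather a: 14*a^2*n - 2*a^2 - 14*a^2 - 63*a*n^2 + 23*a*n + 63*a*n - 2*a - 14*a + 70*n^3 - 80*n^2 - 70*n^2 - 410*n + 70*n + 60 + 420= a^2*(14*n - 16) + a*(-63*n^2 + 86*n - 16) + 70*n^3 - 150*n^2 - 340*n + 480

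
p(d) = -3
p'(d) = 0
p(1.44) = -3.00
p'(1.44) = 0.00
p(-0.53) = -3.00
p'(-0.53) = 0.00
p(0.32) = -3.00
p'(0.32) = 0.00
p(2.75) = -3.00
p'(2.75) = 0.00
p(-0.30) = -3.00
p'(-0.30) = 0.00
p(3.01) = -3.00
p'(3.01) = 0.00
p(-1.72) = -3.00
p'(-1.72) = 0.00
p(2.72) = -3.00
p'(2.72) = 0.00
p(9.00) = -3.00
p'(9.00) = 0.00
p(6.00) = -3.00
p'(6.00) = 0.00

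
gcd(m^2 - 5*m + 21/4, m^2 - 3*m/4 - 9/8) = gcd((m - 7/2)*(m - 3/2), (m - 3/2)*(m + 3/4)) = m - 3/2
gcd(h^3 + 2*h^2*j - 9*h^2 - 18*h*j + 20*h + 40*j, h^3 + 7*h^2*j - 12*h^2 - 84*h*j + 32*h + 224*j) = h - 4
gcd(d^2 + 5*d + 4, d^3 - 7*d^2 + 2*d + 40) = 1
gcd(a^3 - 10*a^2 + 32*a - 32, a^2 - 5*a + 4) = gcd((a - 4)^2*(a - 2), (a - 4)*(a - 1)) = a - 4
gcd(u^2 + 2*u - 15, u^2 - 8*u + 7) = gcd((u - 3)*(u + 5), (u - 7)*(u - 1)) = 1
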